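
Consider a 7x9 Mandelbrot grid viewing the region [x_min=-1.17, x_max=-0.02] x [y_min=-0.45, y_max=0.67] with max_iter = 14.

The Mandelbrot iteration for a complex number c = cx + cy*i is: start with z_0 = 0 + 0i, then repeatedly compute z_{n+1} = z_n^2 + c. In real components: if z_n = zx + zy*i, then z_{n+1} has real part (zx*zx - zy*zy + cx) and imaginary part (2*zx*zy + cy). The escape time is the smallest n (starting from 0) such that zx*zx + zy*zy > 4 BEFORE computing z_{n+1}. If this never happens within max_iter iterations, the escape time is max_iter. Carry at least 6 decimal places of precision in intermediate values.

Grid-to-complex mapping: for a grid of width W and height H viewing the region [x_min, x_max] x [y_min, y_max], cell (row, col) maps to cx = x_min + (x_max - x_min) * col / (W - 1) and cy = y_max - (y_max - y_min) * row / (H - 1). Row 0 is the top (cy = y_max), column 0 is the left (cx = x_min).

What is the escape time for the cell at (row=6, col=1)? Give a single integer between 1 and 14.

Answer: 14

Derivation:
z_0 = 0 + 0i, c = -0.9783 + -0.1700i
Iter 1: z = -0.9783 + -0.1700i, |z|^2 = 0.9860
Iter 2: z = -0.0501 + 0.1626i, |z|^2 = 0.0290
Iter 3: z = -1.0023 + -0.1863i, |z|^2 = 1.0393
Iter 4: z = -0.0085 + 0.2034i, |z|^2 = 0.0415
Iter 5: z = -1.0196 + -0.1735i, |z|^2 = 1.0698
Iter 6: z = 0.0313 + 0.1837i, |z|^2 = 0.0347
Iter 7: z = -1.0111 + -0.1585i, |z|^2 = 1.0475
Iter 8: z = 0.0189 + 0.1505i, |z|^2 = 0.0230
Iter 9: z = -1.0006 + -0.1643i, |z|^2 = 1.0283
Iter 10: z = -0.0040 + 0.1588i, |z|^2 = 0.0252
Iter 11: z = -1.0035 + -0.1713i, |z|^2 = 1.0364
Iter 12: z = -0.0006 + 0.1738i, |z|^2 = 0.0302
Iter 13: z = -1.0085 + -0.1702i, |z|^2 = 1.0461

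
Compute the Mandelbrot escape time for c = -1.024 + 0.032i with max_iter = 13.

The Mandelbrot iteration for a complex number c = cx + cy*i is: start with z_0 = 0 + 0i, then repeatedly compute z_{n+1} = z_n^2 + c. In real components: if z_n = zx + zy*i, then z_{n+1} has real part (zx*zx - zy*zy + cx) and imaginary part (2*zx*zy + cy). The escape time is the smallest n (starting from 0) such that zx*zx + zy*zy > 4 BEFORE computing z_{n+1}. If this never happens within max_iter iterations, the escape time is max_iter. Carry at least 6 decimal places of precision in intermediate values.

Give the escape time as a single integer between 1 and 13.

z_0 = 0 + 0i, c = -1.0240 + 0.0320i
Iter 1: z = -1.0240 + 0.0320i, |z|^2 = 1.0496
Iter 2: z = 0.0236 + -0.0335i, |z|^2 = 0.0017
Iter 3: z = -1.0246 + 0.0304i, |z|^2 = 1.0507
Iter 4: z = 0.0248 + -0.0303i, |z|^2 = 0.0015
Iter 5: z = -1.0243 + 0.0305i, |z|^2 = 1.0501
Iter 6: z = 0.0243 + -0.0305i, |z|^2 = 0.0015
Iter 7: z = -1.0243 + 0.0305i, |z|^2 = 1.0502
Iter 8: z = 0.0243 + -0.0305i, |z|^2 = 0.0015
Iter 9: z = -1.0243 + 0.0305i, |z|^2 = 1.0502
Iter 10: z = 0.0243 + -0.0305i, |z|^2 = 0.0015
Iter 11: z = -1.0243 + 0.0305i, |z|^2 = 1.0502
Iter 12: z = 0.0243 + -0.0305i, |z|^2 = 0.0015

Answer: 13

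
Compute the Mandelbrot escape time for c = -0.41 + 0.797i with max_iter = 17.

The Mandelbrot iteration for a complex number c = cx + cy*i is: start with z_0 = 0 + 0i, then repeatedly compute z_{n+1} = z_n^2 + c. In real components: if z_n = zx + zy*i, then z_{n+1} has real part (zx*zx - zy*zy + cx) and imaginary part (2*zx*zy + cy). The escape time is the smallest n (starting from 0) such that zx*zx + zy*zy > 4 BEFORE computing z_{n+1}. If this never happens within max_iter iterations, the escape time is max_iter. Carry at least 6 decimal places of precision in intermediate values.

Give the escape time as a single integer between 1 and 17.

Answer: 6

Derivation:
z_0 = 0 + 0i, c = -0.4100 + 0.7970i
Iter 1: z = -0.4100 + 0.7970i, |z|^2 = 0.8033
Iter 2: z = -0.8771 + 0.1435i, |z|^2 = 0.7899
Iter 3: z = 0.3387 + 0.5453i, |z|^2 = 0.4121
Iter 4: z = -0.5927 + 1.1665i, |z|^2 = 1.7119
Iter 5: z = -1.4194 + -0.5856i, |z|^2 = 2.3576
Iter 6: z = 1.2617 + 2.4594i, |z|^2 = 7.6406
Escaped at iteration 6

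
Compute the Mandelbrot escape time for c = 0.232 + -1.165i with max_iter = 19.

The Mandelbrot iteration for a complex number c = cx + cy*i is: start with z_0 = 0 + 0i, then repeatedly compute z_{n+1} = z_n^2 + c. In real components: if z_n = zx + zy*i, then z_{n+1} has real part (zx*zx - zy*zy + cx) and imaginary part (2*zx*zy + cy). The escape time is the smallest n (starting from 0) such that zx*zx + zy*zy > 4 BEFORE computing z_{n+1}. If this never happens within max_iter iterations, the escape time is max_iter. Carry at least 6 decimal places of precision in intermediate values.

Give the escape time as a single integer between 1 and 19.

Answer: 2

Derivation:
z_0 = 0 + 0i, c = 0.2320 + -1.1650i
Iter 1: z = 0.2320 + -1.1650i, |z|^2 = 1.4110
Iter 2: z = -1.0714 + -1.7056i, |z|^2 = 4.0568
Escaped at iteration 2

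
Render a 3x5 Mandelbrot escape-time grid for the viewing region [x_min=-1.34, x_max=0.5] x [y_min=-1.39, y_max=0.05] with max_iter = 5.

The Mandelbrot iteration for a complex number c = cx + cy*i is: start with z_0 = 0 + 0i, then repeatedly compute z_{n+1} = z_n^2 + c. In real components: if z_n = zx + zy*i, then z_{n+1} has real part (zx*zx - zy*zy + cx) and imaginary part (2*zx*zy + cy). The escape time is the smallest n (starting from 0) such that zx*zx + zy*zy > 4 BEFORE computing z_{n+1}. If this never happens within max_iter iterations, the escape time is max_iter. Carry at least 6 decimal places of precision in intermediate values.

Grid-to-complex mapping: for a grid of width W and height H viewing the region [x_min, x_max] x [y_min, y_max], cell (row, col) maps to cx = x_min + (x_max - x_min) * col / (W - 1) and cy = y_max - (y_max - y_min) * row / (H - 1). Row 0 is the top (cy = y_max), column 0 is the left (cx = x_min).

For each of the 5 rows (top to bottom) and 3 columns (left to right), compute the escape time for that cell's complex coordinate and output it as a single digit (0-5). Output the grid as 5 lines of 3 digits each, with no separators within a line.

Answer: 555
555
354
342
222

Derivation:
(row=0, col=0): c = -1.3400 + 0.0500i → escape time 5
(row=0, col=1): c = -0.4200 + 0.0500i → escape time 5
(row=0, col=2): c = 0.5000 + 0.0500i → escape time 5
(row=1, col=0): c = -1.3400 + -0.3100i → escape time 5
(row=1, col=1): c = -0.4200 + -0.3100i → escape time 5
(row=1, col=2): c = 0.5000 + -0.3100i → escape time 5
(row=2, col=0): c = -1.3400 + -0.6700i → escape time 3
(row=2, col=1): c = -0.4200 + -0.6700i → escape time 5
(row=2, col=2): c = 0.5000 + -0.6700i → escape time 4
(row=3, col=0): c = -1.3400 + -1.0300i → escape time 3
(row=3, col=1): c = -0.4200 + -1.0300i → escape time 4
(row=3, col=2): c = 0.5000 + -1.0300i → escape time 2
(row=4, col=0): c = -1.3400 + -1.3900i → escape time 2
(row=4, col=1): c = -0.4200 + -1.3900i → escape time 2
(row=4, col=2): c = 0.5000 + -1.3900i → escape time 2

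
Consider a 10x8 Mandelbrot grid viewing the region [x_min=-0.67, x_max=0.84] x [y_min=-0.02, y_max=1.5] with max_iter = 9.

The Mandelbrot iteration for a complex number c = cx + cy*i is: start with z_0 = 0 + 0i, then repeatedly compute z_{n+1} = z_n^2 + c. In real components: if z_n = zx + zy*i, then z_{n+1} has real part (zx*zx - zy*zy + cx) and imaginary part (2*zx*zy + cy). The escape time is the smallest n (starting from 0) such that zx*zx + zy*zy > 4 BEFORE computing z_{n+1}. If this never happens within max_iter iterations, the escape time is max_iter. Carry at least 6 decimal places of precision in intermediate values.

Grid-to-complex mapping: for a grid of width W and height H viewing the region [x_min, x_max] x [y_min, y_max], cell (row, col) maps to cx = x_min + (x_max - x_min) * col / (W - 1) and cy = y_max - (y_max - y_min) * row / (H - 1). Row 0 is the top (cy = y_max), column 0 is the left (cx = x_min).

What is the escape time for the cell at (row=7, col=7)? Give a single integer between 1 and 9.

Answer: 5

Derivation:
z_0 = 0 + 0i, c = 0.5044 + -0.0200i
Iter 1: z = 0.5044 + -0.0200i, |z|^2 = 0.2549
Iter 2: z = 0.7585 + -0.0402i, |z|^2 = 0.5769
Iter 3: z = 1.0782 + -0.0810i, |z|^2 = 1.1690
Iter 4: z = 1.6603 + -0.1946i, |z|^2 = 2.7946
Iter 5: z = 3.2233 + -0.6661i, |z|^2 = 10.8333
Escaped at iteration 5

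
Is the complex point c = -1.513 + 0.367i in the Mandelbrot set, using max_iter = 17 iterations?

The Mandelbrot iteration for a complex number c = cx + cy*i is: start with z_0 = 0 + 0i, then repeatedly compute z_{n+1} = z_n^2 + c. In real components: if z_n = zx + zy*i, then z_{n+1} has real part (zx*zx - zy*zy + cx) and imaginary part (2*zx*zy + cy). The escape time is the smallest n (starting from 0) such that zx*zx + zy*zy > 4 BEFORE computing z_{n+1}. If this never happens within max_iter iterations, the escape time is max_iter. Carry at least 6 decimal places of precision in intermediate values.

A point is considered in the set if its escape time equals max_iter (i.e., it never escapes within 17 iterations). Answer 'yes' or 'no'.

z_0 = 0 + 0i, c = -1.5130 + 0.3670i
Iter 1: z = -1.5130 + 0.3670i, |z|^2 = 2.4239
Iter 2: z = 0.6415 + -0.7435i, |z|^2 = 0.9644
Iter 3: z = -1.6544 + -0.5869i, |z|^2 = 3.0814
Iter 4: z = 0.8794 + 2.3090i, |z|^2 = 6.1048
Escaped at iteration 4

Answer: no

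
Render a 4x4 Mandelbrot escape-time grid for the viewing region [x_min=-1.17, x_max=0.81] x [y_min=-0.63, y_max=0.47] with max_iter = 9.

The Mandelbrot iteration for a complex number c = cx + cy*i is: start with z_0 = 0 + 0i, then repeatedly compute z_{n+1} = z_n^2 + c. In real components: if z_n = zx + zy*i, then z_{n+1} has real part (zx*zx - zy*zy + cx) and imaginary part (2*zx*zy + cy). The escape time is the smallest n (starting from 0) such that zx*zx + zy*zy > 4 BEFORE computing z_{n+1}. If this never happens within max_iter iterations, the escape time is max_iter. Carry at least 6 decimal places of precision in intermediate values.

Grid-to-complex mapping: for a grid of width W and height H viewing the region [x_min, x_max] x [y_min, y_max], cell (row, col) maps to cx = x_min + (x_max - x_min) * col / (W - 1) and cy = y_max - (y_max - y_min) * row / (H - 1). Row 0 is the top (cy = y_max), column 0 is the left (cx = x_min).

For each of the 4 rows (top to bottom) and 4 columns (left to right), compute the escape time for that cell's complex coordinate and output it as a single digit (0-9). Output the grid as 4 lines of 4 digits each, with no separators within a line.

Answer: 5993
9993
9993
3993

Derivation:
(row=0, col=0): c = -1.1700 + 0.4700i → escape time 5
(row=0, col=1): c = -0.5100 + 0.4700i → escape time 9
(row=0, col=2): c = 0.1500 + 0.4700i → escape time 9
(row=0, col=3): c = 0.8100 + 0.4700i → escape time 3
(row=1, col=0): c = -1.1700 + 0.1033i → escape time 9
(row=1, col=1): c = -0.5100 + 0.1033i → escape time 9
(row=1, col=2): c = 0.1500 + 0.1033i → escape time 9
(row=1, col=3): c = 0.8100 + 0.1033i → escape time 3
(row=2, col=0): c = -1.1700 + -0.2633i → escape time 9
(row=2, col=1): c = -0.5100 + -0.2633i → escape time 9
(row=2, col=2): c = 0.1500 + -0.2633i → escape time 9
(row=2, col=3): c = 0.8100 + -0.2633i → escape time 3
(row=3, col=0): c = -1.1700 + -0.6300i → escape time 3
(row=3, col=1): c = -0.5100 + -0.6300i → escape time 9
(row=3, col=2): c = 0.1500 + -0.6300i → escape time 9
(row=3, col=3): c = 0.8100 + -0.6300i → escape time 3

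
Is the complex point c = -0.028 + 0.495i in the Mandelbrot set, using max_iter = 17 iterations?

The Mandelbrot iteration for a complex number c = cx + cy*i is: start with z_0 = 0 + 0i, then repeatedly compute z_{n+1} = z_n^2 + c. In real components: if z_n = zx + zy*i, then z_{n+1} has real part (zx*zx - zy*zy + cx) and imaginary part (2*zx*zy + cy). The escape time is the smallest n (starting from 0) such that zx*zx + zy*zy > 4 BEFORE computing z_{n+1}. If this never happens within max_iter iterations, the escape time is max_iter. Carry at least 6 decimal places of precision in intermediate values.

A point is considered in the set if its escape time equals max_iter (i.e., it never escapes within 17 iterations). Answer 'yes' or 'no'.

Answer: yes

Derivation:
z_0 = 0 + 0i, c = -0.0280 + 0.4950i
Iter 1: z = -0.0280 + 0.4950i, |z|^2 = 0.2458
Iter 2: z = -0.2722 + 0.4673i, |z|^2 = 0.2925
Iter 3: z = -0.1722 + 0.2406i, |z|^2 = 0.0875
Iter 4: z = -0.0562 + 0.4121i, |z|^2 = 0.1730
Iter 5: z = -0.1947 + 0.4487i, |z|^2 = 0.2392
Iter 6: z = -0.1914 + 0.3203i, |z|^2 = 0.1392
Iter 7: z = -0.0940 + 0.3724i, |z|^2 = 0.1475
Iter 8: z = -0.1578 + 0.4250i, |z|^2 = 0.2056
Iter 9: z = -0.1837 + 0.3608i, |z|^2 = 0.1639
Iter 10: z = -0.1244 + 0.3624i, |z|^2 = 0.1468
Iter 11: z = -0.1439 + 0.4048i, |z|^2 = 0.1846
Iter 12: z = -0.1712 + 0.3785i, |z|^2 = 0.1726
Iter 13: z = -0.1420 + 0.3654i, |z|^2 = 0.1537
Iter 14: z = -0.1414 + 0.3912i, |z|^2 = 0.1730
Iter 15: z = -0.1611 + 0.3844i, |z|^2 = 0.1737
Iter 16: z = -0.1498 + 0.3712i, |z|^2 = 0.1602
Did not escape in 17 iterations → in set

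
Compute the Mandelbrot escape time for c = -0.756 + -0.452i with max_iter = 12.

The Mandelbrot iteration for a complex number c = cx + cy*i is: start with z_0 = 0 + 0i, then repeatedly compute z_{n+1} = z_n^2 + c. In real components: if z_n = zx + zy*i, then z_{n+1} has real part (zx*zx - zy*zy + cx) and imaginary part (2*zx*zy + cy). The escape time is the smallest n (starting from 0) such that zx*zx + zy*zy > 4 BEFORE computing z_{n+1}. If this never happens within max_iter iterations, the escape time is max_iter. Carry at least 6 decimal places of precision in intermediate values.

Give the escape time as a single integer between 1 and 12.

Answer: 7

Derivation:
z_0 = 0 + 0i, c = -0.7560 + -0.4520i
Iter 1: z = -0.7560 + -0.4520i, |z|^2 = 0.7758
Iter 2: z = -0.3888 + 0.2314i, |z|^2 = 0.2047
Iter 3: z = -0.6584 + -0.6319i, |z|^2 = 0.8329
Iter 4: z = -0.7218 + 0.3802i, |z|^2 = 0.6656
Iter 5: z = -0.3795 + -1.0008i, |z|^2 = 1.1457
Iter 6: z = -1.6137 + 0.3076i, |z|^2 = 2.6985
Iter 7: z = 1.7533 + -1.4446i, |z|^2 = 5.1610
Escaped at iteration 7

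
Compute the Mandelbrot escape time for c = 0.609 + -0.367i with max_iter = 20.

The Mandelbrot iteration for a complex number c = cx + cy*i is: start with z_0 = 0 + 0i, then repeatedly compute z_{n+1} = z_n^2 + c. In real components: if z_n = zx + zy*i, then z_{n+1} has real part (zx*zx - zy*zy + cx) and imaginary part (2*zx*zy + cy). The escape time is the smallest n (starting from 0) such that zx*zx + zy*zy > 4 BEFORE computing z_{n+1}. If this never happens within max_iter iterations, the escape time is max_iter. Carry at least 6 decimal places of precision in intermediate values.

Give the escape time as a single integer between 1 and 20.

z_0 = 0 + 0i, c = 0.6090 + -0.3670i
Iter 1: z = 0.6090 + -0.3670i, |z|^2 = 0.5056
Iter 2: z = 0.8452 + -0.8140i, |z|^2 = 1.3770
Iter 3: z = 0.6607 + -1.7430i, |z|^2 = 3.4746
Iter 4: z = -1.9924 + -2.6703i, |z|^2 = 11.1003
Escaped at iteration 4

Answer: 4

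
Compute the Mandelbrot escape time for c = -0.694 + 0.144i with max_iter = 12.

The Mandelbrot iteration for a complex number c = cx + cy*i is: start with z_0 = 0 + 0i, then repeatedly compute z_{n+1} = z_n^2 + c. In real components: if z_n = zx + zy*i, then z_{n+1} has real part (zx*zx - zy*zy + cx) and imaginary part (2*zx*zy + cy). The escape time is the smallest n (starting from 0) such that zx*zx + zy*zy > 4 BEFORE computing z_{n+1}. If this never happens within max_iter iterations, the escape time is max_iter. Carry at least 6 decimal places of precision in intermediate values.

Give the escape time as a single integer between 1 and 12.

Answer: 12

Derivation:
z_0 = 0 + 0i, c = -0.6940 + 0.1440i
Iter 1: z = -0.6940 + 0.1440i, |z|^2 = 0.5024
Iter 2: z = -0.2331 + -0.0559i, |z|^2 = 0.0575
Iter 3: z = -0.6428 + 0.1700i, |z|^2 = 0.4421
Iter 4: z = -0.3097 + -0.0746i, |z|^2 = 0.1015
Iter 5: z = -0.6036 + 0.1902i, |z|^2 = 0.4005
Iter 6: z = -0.3658 + -0.0856i, |z|^2 = 0.1412
Iter 7: z = -0.5675 + 0.2067i, |z|^2 = 0.3648
Iter 8: z = -0.4146 + -0.0906i, |z|^2 = 0.1801
Iter 9: z = -0.5303 + 0.2191i, |z|^2 = 0.3292
Iter 10: z = -0.4608 + -0.0884i, |z|^2 = 0.2202
Iter 11: z = -0.4895 + 0.2254i, |z|^2 = 0.2904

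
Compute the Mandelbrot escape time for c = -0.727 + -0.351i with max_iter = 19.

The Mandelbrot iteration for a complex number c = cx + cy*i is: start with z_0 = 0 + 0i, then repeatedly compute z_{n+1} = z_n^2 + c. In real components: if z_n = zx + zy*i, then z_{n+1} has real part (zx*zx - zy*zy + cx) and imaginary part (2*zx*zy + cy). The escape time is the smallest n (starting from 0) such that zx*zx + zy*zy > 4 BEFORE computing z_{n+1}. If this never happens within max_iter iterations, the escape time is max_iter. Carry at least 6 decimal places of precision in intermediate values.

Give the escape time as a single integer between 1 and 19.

z_0 = 0 + 0i, c = -0.7270 + -0.3510i
Iter 1: z = -0.7270 + -0.3510i, |z|^2 = 0.6517
Iter 2: z = -0.3217 + 0.1594i, |z|^2 = 0.1289
Iter 3: z = -0.6489 + -0.4535i, |z|^2 = 0.6268
Iter 4: z = -0.5116 + 0.2376i, |z|^2 = 0.3182
Iter 5: z = -0.5217 + -0.5941i, |z|^2 = 0.6252
Iter 6: z = -0.8077 + 0.2689i, |z|^2 = 0.7248
Iter 7: z = -0.1469 + -0.7854i, |z|^2 = 0.6385
Iter 8: z = -1.3224 + -0.1203i, |z|^2 = 1.7631
Iter 9: z = 1.0072 + -0.0329i, |z|^2 = 1.0155
Iter 10: z = 0.2863 + -0.4172i, |z|^2 = 0.2561
Iter 11: z = -0.8191 + -0.5899i, |z|^2 = 1.0189
Iter 12: z = -0.4041 + 0.6154i, |z|^2 = 0.5420
Iter 13: z = -0.9425 + -0.8483i, |z|^2 = 1.6079
Iter 14: z = -0.5584 + 1.2480i, |z|^2 = 1.8694
Iter 15: z = -1.9727 + -1.7448i, |z|^2 = 6.9360
Escaped at iteration 15

Answer: 15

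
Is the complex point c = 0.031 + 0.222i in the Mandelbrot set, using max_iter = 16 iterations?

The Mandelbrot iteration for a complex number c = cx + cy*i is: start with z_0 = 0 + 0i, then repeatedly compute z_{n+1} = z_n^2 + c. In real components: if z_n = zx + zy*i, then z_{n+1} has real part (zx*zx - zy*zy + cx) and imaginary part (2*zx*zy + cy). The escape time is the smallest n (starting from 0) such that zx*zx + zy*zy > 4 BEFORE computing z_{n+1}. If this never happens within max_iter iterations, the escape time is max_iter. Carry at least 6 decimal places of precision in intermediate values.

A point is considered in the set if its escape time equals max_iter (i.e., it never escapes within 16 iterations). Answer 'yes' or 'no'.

Answer: yes

Derivation:
z_0 = 0 + 0i, c = 0.0310 + 0.2220i
Iter 1: z = 0.0310 + 0.2220i, |z|^2 = 0.0502
Iter 2: z = -0.0173 + 0.2358i, |z|^2 = 0.0559
Iter 3: z = -0.0243 + 0.2138i, |z|^2 = 0.0463
Iter 4: z = -0.0141 + 0.2116i, |z|^2 = 0.0450
Iter 5: z = -0.0136 + 0.2160i, |z|^2 = 0.0468
Iter 6: z = -0.0155 + 0.2161i, |z|^2 = 0.0470
Iter 7: z = -0.0155 + 0.2153i, |z|^2 = 0.0466
Iter 8: z = -0.0151 + 0.2153i, |z|^2 = 0.0466
Iter 9: z = -0.0151 + 0.2155i, |z|^2 = 0.0467
Iter 10: z = -0.0152 + 0.2155i, |z|^2 = 0.0467
Iter 11: z = -0.0152 + 0.2154i, |z|^2 = 0.0466
Iter 12: z = -0.0152 + 0.2155i, |z|^2 = 0.0466
Iter 13: z = -0.0152 + 0.2155i, |z|^2 = 0.0467
Iter 14: z = -0.0152 + 0.2155i, |z|^2 = 0.0467
Iter 15: z = -0.0152 + 0.2155i, |z|^2 = 0.0467
Did not escape in 16 iterations → in set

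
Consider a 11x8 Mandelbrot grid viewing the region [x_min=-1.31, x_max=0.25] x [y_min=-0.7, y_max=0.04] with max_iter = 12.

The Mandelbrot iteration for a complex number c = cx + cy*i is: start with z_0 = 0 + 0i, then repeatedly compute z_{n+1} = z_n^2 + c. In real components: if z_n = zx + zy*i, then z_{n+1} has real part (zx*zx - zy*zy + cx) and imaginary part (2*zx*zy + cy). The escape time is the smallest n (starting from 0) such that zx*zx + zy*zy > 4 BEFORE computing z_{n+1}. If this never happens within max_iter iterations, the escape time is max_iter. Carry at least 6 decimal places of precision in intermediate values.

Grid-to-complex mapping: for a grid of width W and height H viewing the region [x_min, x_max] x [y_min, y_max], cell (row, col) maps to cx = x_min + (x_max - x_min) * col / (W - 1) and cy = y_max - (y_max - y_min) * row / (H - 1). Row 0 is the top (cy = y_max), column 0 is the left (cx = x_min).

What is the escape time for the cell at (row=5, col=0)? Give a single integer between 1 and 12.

z_0 = 0 + 0i, c = -1.3100 + -0.4886i
Iter 1: z = -1.3100 + -0.4886i, |z|^2 = 1.9548
Iter 2: z = 0.1674 + 0.7915i, |z|^2 = 0.6545
Iter 3: z = -1.9084 + -0.2236i, |z|^2 = 3.6921
Iter 4: z = 2.2821 + 0.3648i, |z|^2 = 5.3411
Escaped at iteration 4

Answer: 4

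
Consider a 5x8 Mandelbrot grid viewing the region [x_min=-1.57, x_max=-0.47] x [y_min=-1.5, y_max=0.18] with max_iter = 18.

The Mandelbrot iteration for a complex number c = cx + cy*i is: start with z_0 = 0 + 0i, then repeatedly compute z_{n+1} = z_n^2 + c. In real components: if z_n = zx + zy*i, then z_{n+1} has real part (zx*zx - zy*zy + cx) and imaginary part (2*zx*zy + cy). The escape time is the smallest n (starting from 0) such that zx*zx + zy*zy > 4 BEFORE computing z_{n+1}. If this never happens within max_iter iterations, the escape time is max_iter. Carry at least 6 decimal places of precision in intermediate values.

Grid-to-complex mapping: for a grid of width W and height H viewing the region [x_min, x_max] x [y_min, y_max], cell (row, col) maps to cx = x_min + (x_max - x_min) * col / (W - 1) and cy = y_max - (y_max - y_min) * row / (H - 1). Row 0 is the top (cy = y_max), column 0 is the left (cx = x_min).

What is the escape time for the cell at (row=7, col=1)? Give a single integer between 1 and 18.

Answer: 2

Derivation:
z_0 = 0 + 0i, c = -1.2950 + -1.5000i
Iter 1: z = -1.2950 + -1.5000i, |z|^2 = 3.9270
Iter 2: z = -1.8680 + 2.3850i, |z|^2 = 9.1776
Escaped at iteration 2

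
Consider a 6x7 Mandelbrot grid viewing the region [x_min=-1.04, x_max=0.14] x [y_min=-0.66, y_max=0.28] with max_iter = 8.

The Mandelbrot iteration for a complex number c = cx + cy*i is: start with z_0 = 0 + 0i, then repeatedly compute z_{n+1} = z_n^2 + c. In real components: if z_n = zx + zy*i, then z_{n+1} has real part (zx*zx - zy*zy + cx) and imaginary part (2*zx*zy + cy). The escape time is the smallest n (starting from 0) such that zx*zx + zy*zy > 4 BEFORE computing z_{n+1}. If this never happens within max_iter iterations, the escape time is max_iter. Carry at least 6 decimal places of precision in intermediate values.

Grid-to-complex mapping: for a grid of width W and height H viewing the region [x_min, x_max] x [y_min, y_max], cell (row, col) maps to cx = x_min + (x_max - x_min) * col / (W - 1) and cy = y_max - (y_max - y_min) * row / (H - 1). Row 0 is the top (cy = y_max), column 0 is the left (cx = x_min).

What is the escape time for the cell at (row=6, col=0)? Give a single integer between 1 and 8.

z_0 = 0 + 0i, c = -1.0400 + -0.6600i
Iter 1: z = -1.0400 + -0.6600i, |z|^2 = 1.5172
Iter 2: z = -0.3940 + 0.7128i, |z|^2 = 0.6633
Iter 3: z = -1.3928 + -1.2217i, |z|^2 = 3.4325
Iter 4: z = -0.5925 + 2.7432i, |z|^2 = 7.8764
Escaped at iteration 4

Answer: 4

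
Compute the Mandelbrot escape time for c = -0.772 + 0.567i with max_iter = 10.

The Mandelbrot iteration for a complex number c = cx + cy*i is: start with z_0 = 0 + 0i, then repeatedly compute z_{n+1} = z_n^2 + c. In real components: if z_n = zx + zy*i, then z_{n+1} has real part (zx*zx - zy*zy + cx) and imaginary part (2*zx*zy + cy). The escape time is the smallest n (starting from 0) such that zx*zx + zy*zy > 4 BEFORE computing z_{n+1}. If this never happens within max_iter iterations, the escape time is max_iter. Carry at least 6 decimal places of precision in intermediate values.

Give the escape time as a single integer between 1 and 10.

Answer: 6

Derivation:
z_0 = 0 + 0i, c = -0.7720 + 0.5670i
Iter 1: z = -0.7720 + 0.5670i, |z|^2 = 0.9175
Iter 2: z = -0.4975 + -0.3084i, |z|^2 = 0.3427
Iter 3: z = -0.6196 + 0.8739i, |z|^2 = 1.1477
Iter 4: z = -1.1518 + -0.5160i, |z|^2 = 1.5928
Iter 5: z = 0.2883 + 1.7556i, |z|^2 = 3.1654
Iter 6: z = -3.7711 + 1.5794i, |z|^2 = 16.7158
Escaped at iteration 6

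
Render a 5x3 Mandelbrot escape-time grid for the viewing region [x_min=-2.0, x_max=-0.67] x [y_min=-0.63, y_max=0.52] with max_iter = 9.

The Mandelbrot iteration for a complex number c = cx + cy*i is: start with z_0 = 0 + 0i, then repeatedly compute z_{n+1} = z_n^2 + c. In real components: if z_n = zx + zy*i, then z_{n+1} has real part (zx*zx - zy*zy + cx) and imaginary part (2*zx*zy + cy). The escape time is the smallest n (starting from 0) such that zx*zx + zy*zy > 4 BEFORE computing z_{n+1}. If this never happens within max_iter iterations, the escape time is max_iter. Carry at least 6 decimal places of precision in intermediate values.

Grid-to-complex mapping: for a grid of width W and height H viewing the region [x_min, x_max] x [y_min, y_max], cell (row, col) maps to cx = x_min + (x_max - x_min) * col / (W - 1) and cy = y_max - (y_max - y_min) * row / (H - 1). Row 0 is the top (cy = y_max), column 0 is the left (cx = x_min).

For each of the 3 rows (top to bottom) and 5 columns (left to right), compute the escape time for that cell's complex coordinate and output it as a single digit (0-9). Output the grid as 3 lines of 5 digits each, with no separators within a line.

Answer: 13358
16999
13347

Derivation:
(row=0, col=0): c = -2.0000 + 0.5200i → escape time 1
(row=0, col=1): c = -1.6675 + 0.5200i → escape time 3
(row=0, col=2): c = -1.3350 + 0.5200i → escape time 3
(row=0, col=3): c = -1.0025 + 0.5200i → escape time 5
(row=0, col=4): c = -0.6700 + 0.5200i → escape time 8
(row=1, col=0): c = -2.0000 + -0.0550i → escape time 1
(row=1, col=1): c = -1.6675 + -0.0550i → escape time 6
(row=1, col=2): c = -1.3350 + -0.0550i → escape time 9
(row=1, col=3): c = -1.0025 + -0.0550i → escape time 9
(row=1, col=4): c = -0.6700 + -0.0550i → escape time 9
(row=2, col=0): c = -2.0000 + -0.6300i → escape time 1
(row=2, col=1): c = -1.6675 + -0.6300i → escape time 3
(row=2, col=2): c = -1.3350 + -0.6300i → escape time 3
(row=2, col=3): c = -1.0025 + -0.6300i → escape time 4
(row=2, col=4): c = -0.6700 + -0.6300i → escape time 7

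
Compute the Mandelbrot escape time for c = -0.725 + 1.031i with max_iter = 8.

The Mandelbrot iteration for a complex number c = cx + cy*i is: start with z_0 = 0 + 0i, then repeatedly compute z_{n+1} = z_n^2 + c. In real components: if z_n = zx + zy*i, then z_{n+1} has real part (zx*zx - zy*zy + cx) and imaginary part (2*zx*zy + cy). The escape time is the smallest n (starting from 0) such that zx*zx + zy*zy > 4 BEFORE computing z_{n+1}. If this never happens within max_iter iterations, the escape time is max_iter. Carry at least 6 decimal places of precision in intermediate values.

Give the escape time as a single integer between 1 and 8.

Answer: 3

Derivation:
z_0 = 0 + 0i, c = -0.7250 + 1.0310i
Iter 1: z = -0.7250 + 1.0310i, |z|^2 = 1.5886
Iter 2: z = -1.2623 + -0.4639i, |z|^2 = 1.8087
Iter 3: z = 0.6532 + 2.2023i, |z|^2 = 5.2769
Escaped at iteration 3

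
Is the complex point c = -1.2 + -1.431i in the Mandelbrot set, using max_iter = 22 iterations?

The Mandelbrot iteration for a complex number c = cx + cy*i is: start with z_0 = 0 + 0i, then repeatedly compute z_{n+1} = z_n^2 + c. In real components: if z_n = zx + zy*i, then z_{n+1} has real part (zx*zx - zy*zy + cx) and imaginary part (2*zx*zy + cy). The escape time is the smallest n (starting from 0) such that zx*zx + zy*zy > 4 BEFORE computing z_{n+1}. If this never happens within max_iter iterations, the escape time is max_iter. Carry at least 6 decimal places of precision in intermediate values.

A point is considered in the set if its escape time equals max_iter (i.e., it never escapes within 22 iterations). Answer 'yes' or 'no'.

Answer: no

Derivation:
z_0 = 0 + 0i, c = -1.2000 + -1.4310i
Iter 1: z = -1.2000 + -1.4310i, |z|^2 = 3.4878
Iter 2: z = -1.8078 + 2.0034i, |z|^2 = 7.2816
Escaped at iteration 2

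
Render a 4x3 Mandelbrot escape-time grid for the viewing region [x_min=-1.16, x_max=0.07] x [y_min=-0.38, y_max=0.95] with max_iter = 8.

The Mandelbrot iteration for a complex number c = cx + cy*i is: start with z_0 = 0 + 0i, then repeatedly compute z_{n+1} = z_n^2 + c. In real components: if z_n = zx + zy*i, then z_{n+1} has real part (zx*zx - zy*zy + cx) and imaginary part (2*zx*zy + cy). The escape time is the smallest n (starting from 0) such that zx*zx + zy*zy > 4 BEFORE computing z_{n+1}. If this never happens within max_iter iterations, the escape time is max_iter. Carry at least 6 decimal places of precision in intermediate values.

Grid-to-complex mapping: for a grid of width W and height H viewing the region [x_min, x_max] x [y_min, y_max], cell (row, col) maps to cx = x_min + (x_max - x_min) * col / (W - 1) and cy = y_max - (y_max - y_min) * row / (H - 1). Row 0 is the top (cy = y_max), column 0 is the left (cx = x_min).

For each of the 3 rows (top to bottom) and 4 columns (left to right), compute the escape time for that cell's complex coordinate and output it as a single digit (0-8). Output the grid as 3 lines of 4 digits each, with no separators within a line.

(row=0, col=0): c = -1.1600 + 0.9500i → escape time 3
(row=0, col=1): c = -0.7500 + 0.9500i → escape time 4
(row=0, col=2): c = -0.3400 + 0.9500i → escape time 5
(row=0, col=3): c = 0.0700 + 0.9500i → escape time 5
(row=1, col=0): c = -1.1600 + 0.2850i → escape time 8
(row=1, col=1): c = -0.7500 + 0.2850i → escape time 8
(row=1, col=2): c = -0.3400 + 0.2850i → escape time 8
(row=1, col=3): c = 0.0700 + 0.2850i → escape time 8
(row=2, col=0): c = -1.1600 + -0.3800i → escape time 7
(row=2, col=1): c = -0.7500 + -0.3800i → escape time 8
(row=2, col=2): c = -0.3400 + -0.3800i → escape time 8
(row=2, col=3): c = 0.0700 + -0.3800i → escape time 8

Answer: 3455
8888
7888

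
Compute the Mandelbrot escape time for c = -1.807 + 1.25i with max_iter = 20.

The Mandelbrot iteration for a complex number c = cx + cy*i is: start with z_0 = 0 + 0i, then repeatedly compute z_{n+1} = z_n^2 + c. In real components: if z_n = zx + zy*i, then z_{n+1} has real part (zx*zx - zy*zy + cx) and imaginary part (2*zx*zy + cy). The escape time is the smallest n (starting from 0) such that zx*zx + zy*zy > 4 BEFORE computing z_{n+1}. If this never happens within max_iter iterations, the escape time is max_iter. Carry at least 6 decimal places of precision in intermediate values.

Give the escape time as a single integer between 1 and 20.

z_0 = 0 + 0i, c = -1.8070 + 1.2500i
Iter 1: z = -1.8070 + 1.2500i, |z|^2 = 4.8277
Escaped at iteration 1

Answer: 1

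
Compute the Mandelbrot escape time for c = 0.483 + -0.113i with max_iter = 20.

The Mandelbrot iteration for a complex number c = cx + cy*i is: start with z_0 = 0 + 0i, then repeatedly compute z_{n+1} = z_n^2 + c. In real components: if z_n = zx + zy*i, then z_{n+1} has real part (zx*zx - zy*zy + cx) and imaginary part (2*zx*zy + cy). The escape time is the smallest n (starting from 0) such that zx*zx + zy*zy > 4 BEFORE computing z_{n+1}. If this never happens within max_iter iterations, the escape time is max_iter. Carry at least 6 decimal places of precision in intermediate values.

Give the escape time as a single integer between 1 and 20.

z_0 = 0 + 0i, c = 0.4830 + -0.1130i
Iter 1: z = 0.4830 + -0.1130i, |z|^2 = 0.2461
Iter 2: z = 0.7035 + -0.2222i, |z|^2 = 0.5443
Iter 3: z = 0.9286 + -0.4256i, |z|^2 = 1.0434
Iter 4: z = 1.1641 + -0.9034i, |z|^2 = 2.1713
Iter 5: z = 1.0221 + -2.2164i, |z|^2 = 5.9570
Escaped at iteration 5

Answer: 5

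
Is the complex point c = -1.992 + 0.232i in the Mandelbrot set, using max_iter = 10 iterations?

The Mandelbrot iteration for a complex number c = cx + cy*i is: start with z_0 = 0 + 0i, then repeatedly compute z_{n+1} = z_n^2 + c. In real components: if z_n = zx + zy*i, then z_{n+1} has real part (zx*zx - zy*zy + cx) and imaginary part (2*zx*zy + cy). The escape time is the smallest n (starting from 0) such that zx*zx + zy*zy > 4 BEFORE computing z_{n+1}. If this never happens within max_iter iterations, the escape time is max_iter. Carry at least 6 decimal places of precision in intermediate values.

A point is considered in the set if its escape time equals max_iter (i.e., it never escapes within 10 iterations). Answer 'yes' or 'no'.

z_0 = 0 + 0i, c = -1.9920 + 0.2320i
Iter 1: z = -1.9920 + 0.2320i, |z|^2 = 4.0219
Escaped at iteration 1

Answer: no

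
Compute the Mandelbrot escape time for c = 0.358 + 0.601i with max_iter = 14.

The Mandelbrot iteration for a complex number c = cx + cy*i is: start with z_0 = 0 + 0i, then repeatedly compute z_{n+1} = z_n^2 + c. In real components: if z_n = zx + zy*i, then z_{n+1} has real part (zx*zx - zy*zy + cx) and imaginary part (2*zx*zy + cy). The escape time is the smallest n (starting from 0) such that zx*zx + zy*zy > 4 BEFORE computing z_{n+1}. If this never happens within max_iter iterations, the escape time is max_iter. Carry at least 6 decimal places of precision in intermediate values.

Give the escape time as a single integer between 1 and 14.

Answer: 14

Derivation:
z_0 = 0 + 0i, c = 0.3580 + 0.6010i
Iter 1: z = 0.3580 + 0.6010i, |z|^2 = 0.4894
Iter 2: z = 0.1250 + 1.0313i, |z|^2 = 1.0792
Iter 3: z = -0.6900 + 0.8588i, |z|^2 = 1.2136
Iter 4: z = 0.0966 + -0.5841i, |z|^2 = 0.3505
Iter 5: z = 0.0262 + 0.4881i, |z|^2 = 0.2389
Iter 6: z = 0.1204 + 0.6266i, |z|^2 = 0.4071
Iter 7: z = -0.0201 + 0.7519i, |z|^2 = 0.5658
Iter 8: z = -0.2070 + 0.5708i, |z|^2 = 0.3686
Iter 9: z = 0.0750 + 0.3647i, |z|^2 = 0.1386
Iter 10: z = 0.2306 + 0.6557i, |z|^2 = 0.4832
Iter 11: z = -0.0188 + 0.9034i, |z|^2 = 0.8166
Iter 12: z = -0.4579 + 0.5670i, |z|^2 = 0.5311
Iter 13: z = 0.2461 + 0.0818i, |z|^2 = 0.0673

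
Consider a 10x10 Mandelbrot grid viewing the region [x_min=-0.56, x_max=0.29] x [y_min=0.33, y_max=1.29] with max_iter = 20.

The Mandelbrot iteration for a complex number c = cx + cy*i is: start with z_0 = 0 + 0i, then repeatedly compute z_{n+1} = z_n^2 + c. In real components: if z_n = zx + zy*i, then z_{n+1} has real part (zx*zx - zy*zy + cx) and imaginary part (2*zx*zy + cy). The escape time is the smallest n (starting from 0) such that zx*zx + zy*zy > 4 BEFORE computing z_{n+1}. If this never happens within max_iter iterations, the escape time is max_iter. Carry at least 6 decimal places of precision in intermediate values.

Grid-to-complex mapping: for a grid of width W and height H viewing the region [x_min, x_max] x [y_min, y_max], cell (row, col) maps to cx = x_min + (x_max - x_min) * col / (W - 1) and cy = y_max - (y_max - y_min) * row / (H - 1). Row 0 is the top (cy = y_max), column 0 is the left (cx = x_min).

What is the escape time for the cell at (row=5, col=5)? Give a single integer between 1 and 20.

Answer: 20

Derivation:
z_0 = 0 + 0i, c = -0.0878 + 0.7567i
Iter 1: z = -0.0878 + 0.7567i, |z|^2 = 0.5802
Iter 2: z = -0.6526 + 0.6238i, |z|^2 = 0.8151
Iter 3: z = -0.0510 + -0.0576i, |z|^2 = 0.0059
Iter 4: z = -0.0885 + 0.7625i, |z|^2 = 0.5893
Iter 5: z = -0.6614 + 0.6217i, |z|^2 = 0.8240
Iter 6: z = -0.0368 + -0.0658i, |z|^2 = 0.0057
Iter 7: z = -0.0907 + 0.7615i, |z|^2 = 0.5881
Iter 8: z = -0.6594 + 0.6185i, |z|^2 = 0.8174
Iter 9: z = -0.0354 + -0.0590i, |z|^2 = 0.0047
Iter 10: z = -0.0900 + 0.7608i, |z|^2 = 0.5870
Iter 11: z = -0.6586 + 0.6197i, |z|^2 = 0.8177
Iter 12: z = -0.0381 + -0.0596i, |z|^2 = 0.0050
Iter 13: z = -0.0899 + 0.7612i, |z|^2 = 0.5875
Iter 14: z = -0.6591 + 0.6198i, |z|^2 = 0.8187
Iter 15: z = -0.0375 + -0.0605i, |z|^2 = 0.0051
Iter 16: z = -0.0900 + 0.7612i, |z|^2 = 0.5875
Iter 17: z = -0.6591 + 0.6196i, |z|^2 = 0.8183
Iter 18: z = -0.0373 + -0.0601i, |z|^2 = 0.0050
Iter 19: z = -0.0900 + 0.7611i, |z|^2 = 0.5874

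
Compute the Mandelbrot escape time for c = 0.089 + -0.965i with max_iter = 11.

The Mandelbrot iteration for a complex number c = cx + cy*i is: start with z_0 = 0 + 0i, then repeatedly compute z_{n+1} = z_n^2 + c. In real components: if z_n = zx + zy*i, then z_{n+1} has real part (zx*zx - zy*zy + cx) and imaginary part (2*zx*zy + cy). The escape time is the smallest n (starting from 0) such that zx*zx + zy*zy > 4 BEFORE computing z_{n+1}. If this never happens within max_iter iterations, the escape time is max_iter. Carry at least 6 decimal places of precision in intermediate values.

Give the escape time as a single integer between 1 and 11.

Answer: 5

Derivation:
z_0 = 0 + 0i, c = 0.0890 + -0.9650i
Iter 1: z = 0.0890 + -0.9650i, |z|^2 = 0.9391
Iter 2: z = -0.8343 + -1.1368i, |z|^2 = 1.9883
Iter 3: z = -0.5072 + 0.9318i, |z|^2 = 1.1255
Iter 4: z = -0.5221 + -1.9102i, |z|^2 = 3.9214
Iter 5: z = -3.2874 + 1.0295i, |z|^2 = 11.8665
Escaped at iteration 5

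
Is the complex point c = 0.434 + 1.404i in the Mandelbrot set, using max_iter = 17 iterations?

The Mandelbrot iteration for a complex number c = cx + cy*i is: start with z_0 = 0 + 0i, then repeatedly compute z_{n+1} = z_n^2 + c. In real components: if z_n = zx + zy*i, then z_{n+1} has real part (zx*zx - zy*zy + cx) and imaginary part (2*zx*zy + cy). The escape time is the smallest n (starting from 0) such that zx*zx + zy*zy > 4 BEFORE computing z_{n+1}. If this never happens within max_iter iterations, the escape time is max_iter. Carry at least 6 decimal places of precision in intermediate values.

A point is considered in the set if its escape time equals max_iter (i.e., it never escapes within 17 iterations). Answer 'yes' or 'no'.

Answer: no

Derivation:
z_0 = 0 + 0i, c = 0.4340 + 1.4040i
Iter 1: z = 0.4340 + 1.4040i, |z|^2 = 2.1596
Iter 2: z = -1.3489 + 2.6227i, |z|^2 = 8.6978
Escaped at iteration 2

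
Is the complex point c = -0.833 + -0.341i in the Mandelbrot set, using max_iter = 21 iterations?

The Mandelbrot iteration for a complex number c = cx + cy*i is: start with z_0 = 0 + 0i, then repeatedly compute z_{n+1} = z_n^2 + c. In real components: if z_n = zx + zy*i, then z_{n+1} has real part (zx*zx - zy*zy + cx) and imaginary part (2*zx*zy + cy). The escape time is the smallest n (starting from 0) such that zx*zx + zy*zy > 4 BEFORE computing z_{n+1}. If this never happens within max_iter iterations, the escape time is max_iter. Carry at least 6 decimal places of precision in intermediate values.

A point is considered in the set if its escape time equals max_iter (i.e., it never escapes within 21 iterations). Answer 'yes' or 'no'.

Answer: no

Derivation:
z_0 = 0 + 0i, c = -0.8330 + -0.3410i
Iter 1: z = -0.8330 + -0.3410i, |z|^2 = 0.8102
Iter 2: z = -0.2554 + 0.2271i, |z|^2 = 0.1168
Iter 3: z = -0.8194 + -0.4570i, |z|^2 = 0.8802
Iter 4: z = -0.3705 + 0.4079i, |z|^2 = 0.3037
Iter 5: z = -0.8621 + -0.6433i, |z|^2 = 1.1570
Iter 6: z = -0.5036 + 0.7681i, |z|^2 = 0.8436
Iter 7: z = -1.1694 + -1.1146i, |z|^2 = 2.6098
Iter 8: z = -0.7078 + 2.2658i, |z|^2 = 5.6348
Escaped at iteration 8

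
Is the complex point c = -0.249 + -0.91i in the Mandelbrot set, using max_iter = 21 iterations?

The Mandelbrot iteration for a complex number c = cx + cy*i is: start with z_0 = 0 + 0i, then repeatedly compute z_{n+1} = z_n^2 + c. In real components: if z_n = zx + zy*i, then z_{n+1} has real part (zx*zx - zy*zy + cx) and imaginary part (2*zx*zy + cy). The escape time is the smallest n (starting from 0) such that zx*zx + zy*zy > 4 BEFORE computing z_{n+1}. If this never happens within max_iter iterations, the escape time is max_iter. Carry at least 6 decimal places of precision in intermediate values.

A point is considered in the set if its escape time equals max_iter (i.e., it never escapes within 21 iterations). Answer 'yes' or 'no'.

Answer: no

Derivation:
z_0 = 0 + 0i, c = -0.2490 + -0.9100i
Iter 1: z = -0.2490 + -0.9100i, |z|^2 = 0.8901
Iter 2: z = -1.0151 + -0.4568i, |z|^2 = 1.2391
Iter 3: z = 0.5727 + 0.0174i, |z|^2 = 0.3283
Iter 4: z = 0.0787 + -0.8900i, |z|^2 = 0.7983
Iter 5: z = -1.0350 + -1.0501i, |z|^2 = 2.1739
Iter 6: z = -0.2807 + 1.2637i, |z|^2 = 1.6757
Iter 7: z = -1.7671 + -1.6194i, |z|^2 = 5.7451
Escaped at iteration 7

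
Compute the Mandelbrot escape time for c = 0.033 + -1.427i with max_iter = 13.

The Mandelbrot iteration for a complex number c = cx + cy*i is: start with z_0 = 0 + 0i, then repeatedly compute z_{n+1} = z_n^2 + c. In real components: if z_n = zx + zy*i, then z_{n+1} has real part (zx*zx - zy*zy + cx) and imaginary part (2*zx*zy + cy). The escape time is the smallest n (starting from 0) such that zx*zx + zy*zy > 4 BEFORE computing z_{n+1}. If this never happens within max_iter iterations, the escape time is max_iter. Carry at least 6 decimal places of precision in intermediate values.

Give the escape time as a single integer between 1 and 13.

Answer: 2

Derivation:
z_0 = 0 + 0i, c = 0.0330 + -1.4270i
Iter 1: z = 0.0330 + -1.4270i, |z|^2 = 2.0374
Iter 2: z = -2.0022 + -1.5212i, |z|^2 = 6.3230
Escaped at iteration 2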